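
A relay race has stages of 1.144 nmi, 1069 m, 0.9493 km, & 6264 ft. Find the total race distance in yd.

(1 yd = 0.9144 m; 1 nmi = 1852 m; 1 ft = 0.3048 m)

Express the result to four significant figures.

1.144 nmi × 1852 = 2118.69 m
1069 m (already m)
0.9493 km × 1000 = 949.3 m
6264 ft × 0.3048 = 1909.27 m
Total: 2118.69 + 1069 + 949.3 + 1909.27 = 6046.26 m
In yd: 6046.26 / 0.9144 = 6612.27 yd

6612 yd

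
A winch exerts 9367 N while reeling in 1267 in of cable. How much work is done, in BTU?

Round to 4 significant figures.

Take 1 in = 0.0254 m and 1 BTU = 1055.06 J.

285.7 BTU

1267 in × 0.0254 = 32.1818 m
W = F × d = 9367 N × 32.1818 m = 301447 J
301447 J ÷ (1055.06 J/BTU) = 285.716 BTU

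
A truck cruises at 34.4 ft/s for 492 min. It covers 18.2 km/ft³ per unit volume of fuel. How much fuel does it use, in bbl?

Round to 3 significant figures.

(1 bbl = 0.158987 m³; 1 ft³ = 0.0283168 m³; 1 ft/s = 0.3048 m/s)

3.03 bbl

34.4 ft/s → 10.4851 m/s
492 min → 29520 s
d = v × t = 10.4851 × 29520 = 309520 m
18.2 km/ft³ → 642728 m/m³
V = d / (distance per unit fuel) = 309520 / 642728 = 0.481572 m³
In bbl: 0.481572 / 0.158987 = 3.029 bbl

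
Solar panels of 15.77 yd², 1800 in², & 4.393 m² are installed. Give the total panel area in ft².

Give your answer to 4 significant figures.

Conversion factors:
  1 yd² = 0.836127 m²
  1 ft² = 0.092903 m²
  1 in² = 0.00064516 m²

201.7 ft²

15.77 yd² × 0.836127 → 13.1857 m²
1800 in² × 0.00064516 → 1.16129 m²
4.393 m² (already m²)
Total: 13.1857 + 1.16129 + 4.393 = 18.74 m²
In ft²: 18.74 / 0.092903 = 201.716 ft²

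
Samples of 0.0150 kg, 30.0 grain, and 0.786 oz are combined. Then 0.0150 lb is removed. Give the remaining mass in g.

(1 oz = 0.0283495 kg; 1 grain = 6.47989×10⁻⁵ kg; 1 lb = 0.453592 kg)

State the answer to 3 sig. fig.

0.0150 kg (already kg)
30.0 grain × 6.47989×10⁻⁵ → 0.00194397 kg
0.786 oz × 0.0283495 → 0.0222827 kg
0.0150 lb × 0.453592 → 0.00680388 kg
Net: 0.015 + 0.00194397 + 0.0222827 − 0.00680388 = 0.0324228 kg
In g: 0.0324228 / 0.001 = 32.4228 g

32.4 g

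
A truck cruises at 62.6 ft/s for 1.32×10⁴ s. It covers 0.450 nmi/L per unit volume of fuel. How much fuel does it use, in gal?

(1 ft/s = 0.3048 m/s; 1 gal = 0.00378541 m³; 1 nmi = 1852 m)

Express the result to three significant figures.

79.8 gal

62.6 ft/s → 19.0805 m/s
d = v × t = 19.0805 × 13200 = 251863 m
0.450 nmi/L → 833400 m/m³
V = d / (distance per unit fuel) = 251863 / 833400 = 0.302211 m³
In gal: 0.302211 / 0.00378541 = 79.8357 gal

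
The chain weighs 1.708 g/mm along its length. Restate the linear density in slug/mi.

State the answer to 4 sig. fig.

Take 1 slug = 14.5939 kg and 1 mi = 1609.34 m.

188.3 slug/mi

1.708 g/mm × 0.001 kg/g ÷ 0.001 m/mm = 1.708 kg/m
1.708 kg/m ÷ 14.5939 kg/slug × 1609.34 m/mi = 188.349 slug/mi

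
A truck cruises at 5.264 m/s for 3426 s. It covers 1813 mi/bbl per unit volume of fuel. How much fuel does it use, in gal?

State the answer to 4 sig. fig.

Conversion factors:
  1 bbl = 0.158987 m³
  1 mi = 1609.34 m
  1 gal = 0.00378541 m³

d = v × t = 5.264 × 3426 = 18034.5 m
1813 mi/bbl → 1.8352×10⁷ m/m³
V = d / (distance per unit fuel) = 18034.5 / 1.8352×10⁷ = 9.82699×10⁻⁴ m³
In gal: 9.82699×10⁻⁴ / 0.00378541 = 0.259602 gal

0.2596 gal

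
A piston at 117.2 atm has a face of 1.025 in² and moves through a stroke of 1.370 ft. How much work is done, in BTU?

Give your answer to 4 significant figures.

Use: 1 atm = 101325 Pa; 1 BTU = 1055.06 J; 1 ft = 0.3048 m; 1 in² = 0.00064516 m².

117.2 atm → 1.18753×10⁷ Pa
1.025 in² → 6.61289×10⁻⁴ m²
F = P × A = 1.18753×10⁷ × 6.61289×10⁻⁴ = 7853.01 N
1.370 ft → 0.417576 m
W = F × d = 7853.01 × 0.417576 = 3279.23 J
In BTU: 3279.23 / 1055.06 = 3.1081 BTU

3.108 BTU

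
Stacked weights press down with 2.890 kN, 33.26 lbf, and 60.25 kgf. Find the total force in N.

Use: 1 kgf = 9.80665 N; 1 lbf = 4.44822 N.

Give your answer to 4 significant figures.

2.890 kN × 1000 = 2890 N
33.26 lbf × 4.44822 = 147.948 N
60.25 kgf × 9.80665 = 590.851 N
Combined: 2890 + 147.948 + 590.851 = 3628.8 N

3629 N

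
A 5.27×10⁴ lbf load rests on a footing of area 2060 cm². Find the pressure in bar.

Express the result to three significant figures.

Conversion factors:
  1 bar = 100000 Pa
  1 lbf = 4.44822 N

11.4 bar

5.27×10⁴ lbf × 4.44822 → 234421 N
2060 cm² × 0.0001 → 0.206 m²
P = F / A = 234421 N / 0.206 m² = 1.13797×10⁶ Pa
1.13797×10⁶ Pa ÷ (100000 Pa/bar) = 11.3797 bar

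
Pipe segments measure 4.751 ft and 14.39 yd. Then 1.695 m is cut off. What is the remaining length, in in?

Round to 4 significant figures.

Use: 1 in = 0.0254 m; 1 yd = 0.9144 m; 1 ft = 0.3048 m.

4.751 ft × 0.3048 → 1.4481 m
14.39 yd × 0.9144 → 13.1582 m
1.695 m (already m)
Sum: 1.4481 + 13.1582 − 1.695 = 12.9113 m
In in: 12.9113 / 0.0254 = 508.319 in

508.3 in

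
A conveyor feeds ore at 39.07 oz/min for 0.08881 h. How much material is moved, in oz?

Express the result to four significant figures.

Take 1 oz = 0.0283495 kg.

208.2 oz

39.07 oz/min → 0.0184602 kg/s
0.08881 h → 319.716 s
m = ṁ × t = 0.0184602 × 319.716 = 5.90202 kg
In oz: 5.90202 / 0.0283495 = 208.188 oz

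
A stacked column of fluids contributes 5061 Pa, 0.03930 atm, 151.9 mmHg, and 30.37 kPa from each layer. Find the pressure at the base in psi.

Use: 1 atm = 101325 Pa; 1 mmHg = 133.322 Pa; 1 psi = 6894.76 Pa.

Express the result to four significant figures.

5061 Pa (already Pa)
0.03930 atm × 101325 → 3982.07 Pa
151.9 mmHg × 133.322 → 20251.6 Pa
30.37 kPa × 1000 → 30370 Pa
Sum: 5061 + 3982.07 + 20251.6 + 30370 = 59664.7 Pa
In psi: 59664.7 / 6894.76 = 8.65363 psi

8.654 psi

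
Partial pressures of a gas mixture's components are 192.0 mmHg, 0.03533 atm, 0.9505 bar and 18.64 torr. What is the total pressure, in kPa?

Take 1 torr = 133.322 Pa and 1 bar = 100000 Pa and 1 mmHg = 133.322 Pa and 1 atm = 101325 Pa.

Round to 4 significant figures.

126.7 kPa

192.0 mmHg × 133.322 = 25597.8 Pa
0.03533 atm × 101325 = 3579.81 Pa
0.9505 bar × 100000 = 95050 Pa
18.64 torr × 133.322 = 2485.12 Pa
Sum: 25597.8 + 3579.81 + 95050 + 2485.12 = 126713 Pa
In kPa: 126713 / 1000 = 126.713 kPa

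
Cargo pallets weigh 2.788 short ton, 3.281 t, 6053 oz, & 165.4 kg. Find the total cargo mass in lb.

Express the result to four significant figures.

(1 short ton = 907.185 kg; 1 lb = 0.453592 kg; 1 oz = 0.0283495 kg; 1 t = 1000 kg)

1.355×10⁴ lb

2.788 short ton × 907.185 → 2529.23 kg
3.281 t × 1000 → 3281 kg
6053 oz × 0.0283495 → 171.6 kg
165.4 kg (already kg)
Combined: 2529.23 + 3281 + 171.6 + 165.4 = 6147.23 kg
In lb: 6147.23 / 0.453592 = 13552.3 lb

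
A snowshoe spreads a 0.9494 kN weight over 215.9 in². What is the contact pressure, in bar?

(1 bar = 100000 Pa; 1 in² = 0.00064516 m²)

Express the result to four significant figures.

0.9494 kN × 1000 → 949.4 N
215.9 in² × 0.00064516 → 0.13929 m²
P = F / A = 949.4 N / 0.13929 m² = 6816 Pa
6816 Pa ÷ (100000 Pa/bar) = 0.06816 bar

0.06816 bar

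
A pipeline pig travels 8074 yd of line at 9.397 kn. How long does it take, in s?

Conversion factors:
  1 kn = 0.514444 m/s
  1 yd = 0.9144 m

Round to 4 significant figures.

8074 yd × 0.9144 = 7382.87 m
9.397 kn × 0.514444 = 4.83423 m/s
t = d / v = 7382.87 m / 4.83423 m/s = 1527.21 s

1527 s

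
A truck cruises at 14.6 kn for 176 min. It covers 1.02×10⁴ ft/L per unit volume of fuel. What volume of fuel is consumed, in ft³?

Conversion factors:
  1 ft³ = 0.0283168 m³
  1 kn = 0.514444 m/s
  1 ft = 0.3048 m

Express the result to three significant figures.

0.901 ft³

14.6 kn → 7.51088 m/s
176 min → 10560 s
d = v × t = 7.51088 × 10560 = 79314.9 m
1.02×10⁴ ft/L → 3.10896×10⁶ m/m³
V = d / (distance per unit fuel) = 79314.9 / 3.10896×10⁶ = 0.0255117 m³
In ft³: 0.0255117 / 0.0283168 = 0.900939 ft³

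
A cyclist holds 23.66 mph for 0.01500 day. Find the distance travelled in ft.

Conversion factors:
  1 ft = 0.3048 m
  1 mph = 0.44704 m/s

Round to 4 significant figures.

4.497×10⁴ ft

23.66 mph × 0.44704 → 10.577 m/s
0.01500 day × 86400 → 1296 s
d = v × t = 10.577 m/s × 1296 s = 13707.8 m
13707.8 m ÷ (0.3048 m/ft) = 44973.1 ft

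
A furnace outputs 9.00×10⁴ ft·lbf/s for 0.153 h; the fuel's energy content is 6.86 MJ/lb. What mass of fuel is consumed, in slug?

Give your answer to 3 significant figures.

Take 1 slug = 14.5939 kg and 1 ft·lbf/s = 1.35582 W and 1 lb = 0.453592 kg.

0.305 slug

9.00×10⁴ ft·lbf/s → 122024 W
0.153 h → 550.8 s
E = P × t = 122024 × 550.8 = 6.72108×10⁷ J
6.86 MJ/lb → 1.51237×10⁷ J/kg
m = E / e_s = 6.72108×10⁷ / 1.51237×10⁷ = 4.44407 kg
In slug: 4.44407 / 14.5939 = 0.304516 slug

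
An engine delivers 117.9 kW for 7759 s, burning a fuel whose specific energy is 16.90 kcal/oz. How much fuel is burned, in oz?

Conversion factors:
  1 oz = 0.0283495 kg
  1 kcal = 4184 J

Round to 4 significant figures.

117.9 kW → 117900 W
E = P × t = 117900 × 7759 = 9.14786×10⁸ J
16.90 kcal/oz → 2.49421×10⁶ J/kg
m = E / e_s = 9.14786×10⁸ / 2.49421×10⁶ = 366.764 kg
In oz: 366.764 / 0.0283495 = 12937.2 oz

1.294×10⁴ oz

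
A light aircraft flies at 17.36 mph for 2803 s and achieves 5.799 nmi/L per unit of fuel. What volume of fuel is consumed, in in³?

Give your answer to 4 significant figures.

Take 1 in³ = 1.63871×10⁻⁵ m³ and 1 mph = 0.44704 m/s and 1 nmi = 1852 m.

17.36 mph → 7.76061 m/s
d = v × t = 7.76061 × 2803 = 21753 m
5.799 nmi/L → 1.07397×10⁷ m/m³
V = d / (distance per unit fuel) = 21753 / 1.07397×10⁷ = 0.00202548 m³
In in³: 0.00202548 / 1.63871×10⁻⁵ = 123.602 in³

123.6 in³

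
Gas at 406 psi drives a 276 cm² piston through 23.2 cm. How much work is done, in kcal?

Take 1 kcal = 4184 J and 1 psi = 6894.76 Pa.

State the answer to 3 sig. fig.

406 psi → 2.79927×10⁶ Pa
276 cm² → 0.0276 m²
F = P × A = 2.79927×10⁶ × 0.0276 = 77259.9 N
23.2 cm → 0.232 m
W = F × d = 77259.9 × 0.232 = 17924.3 J
In kcal: 17924.3 / 4184 = 4.28401 kcal

4.28 kcal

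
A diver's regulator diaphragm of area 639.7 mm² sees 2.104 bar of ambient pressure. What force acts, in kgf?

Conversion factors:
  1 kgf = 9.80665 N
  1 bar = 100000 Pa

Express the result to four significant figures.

13.72 kgf

2.104 bar × 100000 → 210400 Pa
639.7 mm² × 10⁻⁶ → 6.397×10⁻⁴ m²
F = P × A = 210400 Pa × 6.397×10⁻⁴ m² = 134.593 N
134.593 N ÷ (9.80665 N/kgf) = 13.7247 kgf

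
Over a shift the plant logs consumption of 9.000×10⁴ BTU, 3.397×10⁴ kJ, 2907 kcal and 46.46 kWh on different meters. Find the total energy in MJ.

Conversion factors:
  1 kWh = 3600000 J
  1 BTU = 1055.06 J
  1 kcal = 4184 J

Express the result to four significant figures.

9.000×10⁴ BTU × 1055.06 = 9.49554×10⁷ J
3.397×10⁴ kJ × 1000 = 3.397×10⁷ J
2907 kcal × 4184 = 1.21629×10⁷ J
46.46 kWh × 3600000 = 1.67256×10⁸ J
Sum: 9.49554×10⁷ + 3.397×10⁷ + 1.21629×10⁷ + 1.67256×10⁸ = 3.08344×10⁸ J
In MJ: 3.08344×10⁸ / 1000000 = 308.344 MJ

308.3 MJ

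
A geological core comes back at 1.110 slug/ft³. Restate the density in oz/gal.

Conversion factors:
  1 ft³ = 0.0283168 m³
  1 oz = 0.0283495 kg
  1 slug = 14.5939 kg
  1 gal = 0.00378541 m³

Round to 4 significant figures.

76.39 oz/gal

1.110 slug/ft³ × 14.5939 kg/slug ÷ 0.0283168 m³/ft³ = 572.071 kg/m³
572.071 kg/m³ ÷ 0.0283495 kg/oz × 0.00378541 m³/gal = 76.3866 oz/gal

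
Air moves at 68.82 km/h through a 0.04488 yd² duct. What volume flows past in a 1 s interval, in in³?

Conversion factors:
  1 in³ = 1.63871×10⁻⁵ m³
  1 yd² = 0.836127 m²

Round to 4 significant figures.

68.82 km/h × (1/3.6) → 19.1167 m/s
0.04488 yd² × 0.836127 → 0.0375254 m²
V = v × A × t = 19.1167 m/s × 0.0375254 m² × 1 s = 0.717362 m³
0.717362 m³ ÷ (1.63871×10⁻⁵ m³/in³) = 43776 in³

4.378×10⁴ in³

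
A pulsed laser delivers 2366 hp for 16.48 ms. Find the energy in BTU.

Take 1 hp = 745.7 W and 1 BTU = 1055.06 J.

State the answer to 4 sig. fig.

27.56 BTU

2366 hp × 745.7 → 1.76433×10⁶ W
16.48 ms × 0.001 → 0.01648 s
E = P × t = 1.76433×10⁶ W × 0.01648 s = 29076.2 J
29076.2 J ÷ (1055.06 J/BTU) = 27.5588 BTU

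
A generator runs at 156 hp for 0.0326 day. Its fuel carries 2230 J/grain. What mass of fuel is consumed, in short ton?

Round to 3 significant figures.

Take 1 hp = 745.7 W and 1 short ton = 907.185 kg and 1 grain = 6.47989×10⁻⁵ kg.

156 hp → 116329 W
0.0326 day → 2816.64 s
E = P × t = 116329 × 2816.64 = 3.27657×10⁸ J
2230 J/grain → 3.44142×10⁷ J/kg
m = E / e_s = 3.27657×10⁸ / 3.44142×10⁷ = 9.52098 kg
In short ton: 9.52098 / 907.185 = 0.0104951 short ton

0.0105 short ton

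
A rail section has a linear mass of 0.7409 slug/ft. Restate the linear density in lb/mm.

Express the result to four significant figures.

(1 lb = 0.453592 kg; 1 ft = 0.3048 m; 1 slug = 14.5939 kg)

0.07821 lb/mm

0.7409 slug/ft × 14.5939 kg/slug ÷ 0.3048 m/ft = 35.4745 kg/m
35.4745 kg/m ÷ 0.453592 kg/lb × 0.001 m/mm = 0.0782079 lb/mm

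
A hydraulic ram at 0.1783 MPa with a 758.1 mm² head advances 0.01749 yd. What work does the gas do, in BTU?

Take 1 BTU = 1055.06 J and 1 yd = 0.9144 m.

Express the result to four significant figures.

0.002049 BTU

0.1783 MPa → 178300 Pa
758.1 mm² → 7.581×10⁻⁴ m²
F = P × A = 178300 × 7.581×10⁻⁴ = 135.169 N
0.01749 yd → 0.0159929 m
W = F × d = 135.169 × 0.0159929 = 2.16174 J
In BTU: 2.16174 / 1055.06 = 0.00204893 BTU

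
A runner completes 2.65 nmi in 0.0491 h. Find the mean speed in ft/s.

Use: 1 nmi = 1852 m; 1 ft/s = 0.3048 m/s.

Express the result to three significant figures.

91.1 ft/s

2.65 nmi × 1852 → 4907.8 m
0.0491 h × 3600 → 176.76 s
v = d / t = 4907.8 m / 176.76 s = 27.7653 m/s
27.7653 m/s ÷ (0.3048 m/s/ft/s) = 91.0935 ft/s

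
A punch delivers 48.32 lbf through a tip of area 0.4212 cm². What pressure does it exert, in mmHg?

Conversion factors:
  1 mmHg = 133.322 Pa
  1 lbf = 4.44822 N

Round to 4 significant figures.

48.32 lbf × 4.44822 → 214.938 N
0.4212 cm² × 0.0001 → 4.212×10⁻⁵ m²
P = F / A = 214.938 N / 4.212×10⁻⁵ m² = 5.10299×10⁶ Pa
5.10299×10⁶ Pa ÷ (133.322 Pa/mmHg) = 38275.7 mmHg

3.828×10⁴ mmHg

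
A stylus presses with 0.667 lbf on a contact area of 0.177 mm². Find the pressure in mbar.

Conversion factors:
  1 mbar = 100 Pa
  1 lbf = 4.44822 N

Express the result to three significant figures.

1.68×10⁵ mbar

0.667 lbf × 4.44822 = 2.96696 N
0.177 mm² × 10⁻⁶ = 1.77×10⁻⁷ m²
P = F / A = 2.96696 N / 1.77×10⁻⁷ m² = 1.67625×10⁷ Pa
1.67625×10⁷ Pa ÷ (100 Pa/mbar) = 167625 mbar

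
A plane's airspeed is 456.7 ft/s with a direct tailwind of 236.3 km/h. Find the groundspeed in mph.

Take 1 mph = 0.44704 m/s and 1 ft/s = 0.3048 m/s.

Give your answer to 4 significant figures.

458.2 mph

456.7 ft/s × 0.3048 = 139.202 m/s
236.3 km/h × (1/3.6) = 65.6389 m/s
Combined: 139.202 + 65.6389 = 204.841 m/s
In mph: 204.841 / 0.44704 = 458.216 mph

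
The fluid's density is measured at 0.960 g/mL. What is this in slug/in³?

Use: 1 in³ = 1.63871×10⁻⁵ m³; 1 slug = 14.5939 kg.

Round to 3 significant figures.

0.960 g/mL × 0.001 kg/g ÷ 10⁻⁶ m³/mL = 960 kg/m³
960 kg/m³ ÷ 14.5939 kg/slug × 1.63871×10⁻⁵ m³/in³ = 0.00107796 slug/in³

0.00108 slug/in³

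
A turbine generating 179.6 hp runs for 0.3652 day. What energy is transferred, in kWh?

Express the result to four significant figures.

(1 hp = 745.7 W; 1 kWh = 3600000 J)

179.6 hp × 745.7 → 133928 W
0.3652 day × 86400 → 31553.3 s
E = P × t = 133928 W × 31553.3 s = 4.22587×10⁹ J
4.22587×10⁹ J ÷ (3600000 J/kWh) = 1173.85 kWh

1174 kWh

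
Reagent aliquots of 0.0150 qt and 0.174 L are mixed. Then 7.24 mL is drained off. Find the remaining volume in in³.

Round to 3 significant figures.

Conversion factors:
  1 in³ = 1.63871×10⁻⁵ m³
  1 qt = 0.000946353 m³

11.0 in³

0.0150 qt × 0.000946353 → 1.41953×10⁻⁵ m³
0.174 L × 0.001 → 1.74×10⁻⁴ m³
7.24 mL × 10⁻⁶ → 7.24×10⁻⁶ m³
Net: 1.41953×10⁻⁵ + 1.74×10⁻⁴ − 7.24×10⁻⁶ = 1.80955×10⁻⁴ m³
In in³: 1.80955×10⁻⁴ / 1.63871×10⁻⁵ = 11.0425 in³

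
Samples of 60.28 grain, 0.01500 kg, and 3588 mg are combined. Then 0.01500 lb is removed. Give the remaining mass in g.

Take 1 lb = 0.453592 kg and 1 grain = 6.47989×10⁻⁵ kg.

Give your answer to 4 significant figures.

15.69 g

60.28 grain × 6.47989×10⁻⁵ → 0.00390608 kg
0.01500 kg (already kg)
3588 mg × 10⁻⁶ → 0.003588 kg
0.01500 lb × 0.453592 → 0.00680388 kg
Result: 0.00390608 + 0.015 + 0.003588 − 0.00680388 = 0.0156902 kg
In g: 0.0156902 / 0.001 = 15.6902 g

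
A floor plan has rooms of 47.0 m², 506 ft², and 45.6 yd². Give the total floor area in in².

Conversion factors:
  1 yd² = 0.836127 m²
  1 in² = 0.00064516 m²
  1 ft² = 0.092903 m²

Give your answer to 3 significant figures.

2.05×10⁵ in²

47.0 m² (already m²)
506 ft² × 0.092903 → 47.0089 m²
45.6 yd² × 0.836127 → 38.1274 m²
Sum: 47 + 47.0089 + 38.1274 = 132.136 m²
In in²: 132.136 / 0.00064516 = 204811 in²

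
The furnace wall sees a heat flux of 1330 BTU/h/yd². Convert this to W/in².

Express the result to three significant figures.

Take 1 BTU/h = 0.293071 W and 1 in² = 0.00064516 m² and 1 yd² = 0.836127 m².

1330 BTU/h/yd² × 0.293071 W/BTU/h ÷ 0.836127 m²/yd² = 466.178 W/m²
466.178 W/m² × 0.00064516 m²/in² = 0.300759 W/in²

0.301 W/in²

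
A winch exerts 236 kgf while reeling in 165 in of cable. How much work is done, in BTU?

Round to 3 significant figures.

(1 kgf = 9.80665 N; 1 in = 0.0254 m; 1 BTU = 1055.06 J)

236 kgf × 9.80665 = 2314.37 N
165 in × 0.0254 = 4.191 m
W = F × d = 2314.37 N × 4.191 m = 9699.52 J
9699.52 J ÷ (1055.06 J/BTU) = 9.19333 BTU

9.19 BTU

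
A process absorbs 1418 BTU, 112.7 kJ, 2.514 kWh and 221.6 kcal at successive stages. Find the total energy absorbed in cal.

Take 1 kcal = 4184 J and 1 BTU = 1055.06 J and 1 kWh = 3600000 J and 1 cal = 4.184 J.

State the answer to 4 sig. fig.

2.769×10⁶ cal

1418 BTU × 1055.06 → 1.49608×10⁶ J
112.7 kJ × 1000 → 112700 J
2.514 kWh × 3600000 → 9.0504×10⁶ J
221.6 kcal × 4184 → 927174 J
Combined: 1.49608×10⁶ + 112700 + 9.0504×10⁶ + 927174 = 1.15864×10⁷ J
In cal: 1.15864×10⁷ / 4.184 = 2.76922×10⁶ cal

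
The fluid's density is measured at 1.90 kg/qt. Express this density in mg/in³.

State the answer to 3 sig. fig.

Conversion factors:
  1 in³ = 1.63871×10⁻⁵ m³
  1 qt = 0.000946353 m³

1.90 kg/qt ÷ 0.000946353 m³/qt = 2007.71 kg/m³
2007.71 kg/m³ ÷ 10⁻⁶ kg/mg × 1.63871×10⁻⁵ m³/in³ = 32900.5 mg/in³

3.29×10⁴ mg/in³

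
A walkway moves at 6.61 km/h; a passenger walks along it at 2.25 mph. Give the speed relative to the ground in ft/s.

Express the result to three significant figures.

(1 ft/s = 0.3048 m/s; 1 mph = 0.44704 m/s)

9.32 ft/s

6.61 km/h × (1/3.6) → 1.83611 m/s
2.25 mph × 0.44704 → 1.00584 m/s
Total: 1.83611 + 1.00584 = 2.84195 m/s
In ft/s: 2.84195 / 0.3048 = 9.32398 ft/s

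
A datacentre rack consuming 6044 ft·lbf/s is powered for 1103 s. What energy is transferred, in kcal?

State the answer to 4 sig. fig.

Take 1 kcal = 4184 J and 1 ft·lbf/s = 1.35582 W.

6044 ft·lbf/s × 1.35582 → 8194.58 W
E = P × t = 8194.58 W × 1103 s = 9.03862×10⁶ J
9.03862×10⁶ J ÷ (4184 J/kcal) = 2160.28 kcal

2160 kcal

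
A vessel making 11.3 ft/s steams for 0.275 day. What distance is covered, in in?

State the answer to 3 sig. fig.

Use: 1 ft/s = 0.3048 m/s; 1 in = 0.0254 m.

11.3 ft/s × 0.3048 → 3.44424 m/s
0.275 day × 86400 → 23760 s
d = v × t = 3.44424 m/s × 23760 s = 81835.1 m
81835.1 m ÷ (0.0254 m/in) = 3.22185×10⁶ in

3.22×10⁶ in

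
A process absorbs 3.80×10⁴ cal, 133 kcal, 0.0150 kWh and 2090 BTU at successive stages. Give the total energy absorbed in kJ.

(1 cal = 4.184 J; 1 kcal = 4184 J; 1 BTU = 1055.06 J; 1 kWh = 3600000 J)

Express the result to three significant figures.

3.80×10⁴ cal × 4.184 = 158992 J
133 kcal × 4184 = 556472 J
0.0150 kWh × 3600000 = 54000 J
2090 BTU × 1055.06 = 2.20508×10⁶ J
Combined: 158992 + 556472 + 54000 + 2.20508×10⁶ = 2.97454×10⁶ J
In kJ: 2.97454×10⁶ / 1000 = 2974.54 kJ

2970 kJ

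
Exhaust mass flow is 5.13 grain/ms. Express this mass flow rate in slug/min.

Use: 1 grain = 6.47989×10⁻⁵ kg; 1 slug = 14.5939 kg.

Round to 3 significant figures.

5.13 grain/ms × 6.47989×10⁻⁵ kg/grain ÷ 0.001 s/ms = 0.332418 kg/s
0.332418 kg/s ÷ 14.5939 kg/slug × 60 s/min = 1.36667 slug/min

1.37 slug/min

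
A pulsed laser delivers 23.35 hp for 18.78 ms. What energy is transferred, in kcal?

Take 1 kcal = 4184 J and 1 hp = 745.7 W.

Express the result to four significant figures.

23.35 hp × 745.7 → 17412.1 W
18.78 ms × 0.001 → 0.01878 s
E = P × t = 17412.1 W × 0.01878 s = 326.999 J
326.999 J ÷ (4184 J/kcal) = 0.0781546 kcal

0.07815 kcal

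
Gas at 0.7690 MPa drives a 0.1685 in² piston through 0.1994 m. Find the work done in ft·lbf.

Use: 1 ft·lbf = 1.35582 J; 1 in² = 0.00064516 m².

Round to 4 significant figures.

0.7690 MPa → 769000 Pa
0.1685 in² → 1.08709×10⁻⁴ m²
F = P × A = 769000 × 1.08709×10⁻⁴ = 83.5972 N
W = F × d = 83.5972 × 0.1994 = 16.6693 J
In ft·lbf: 16.6693 / 1.35582 = 12.2946 ft·lbf

12.29 ft·lbf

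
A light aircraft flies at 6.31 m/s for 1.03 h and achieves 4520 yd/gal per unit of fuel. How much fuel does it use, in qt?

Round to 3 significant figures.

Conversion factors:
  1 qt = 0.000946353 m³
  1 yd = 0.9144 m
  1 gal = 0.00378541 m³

1.03 h → 3708 s
d = v × t = 6.31 × 3708 = 23397.5 m
4520 yd/gal → 1.09185×10⁶ m/m³
V = d / (distance per unit fuel) = 23397.5 / 1.09185×10⁶ = 0.0214292 m³
In qt: 0.0214292 / 0.000946353 = 22.644 qt

22.6 qt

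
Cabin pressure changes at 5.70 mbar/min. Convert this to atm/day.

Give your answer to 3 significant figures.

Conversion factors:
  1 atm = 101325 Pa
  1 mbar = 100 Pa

5.70 mbar/min × 100 Pa/mbar ÷ 60 s/min = 9.5 Pa/s
9.5 Pa/s ÷ 101325 Pa/atm × 86400 s/day = 8.10067 atm/day

8.10 atm/day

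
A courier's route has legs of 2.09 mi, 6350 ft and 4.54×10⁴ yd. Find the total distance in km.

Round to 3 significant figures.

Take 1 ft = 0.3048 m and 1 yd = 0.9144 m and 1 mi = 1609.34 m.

2.09 mi × 1609.34 = 3363.52 m
6350 ft × 0.3048 = 1935.48 m
4.54×10⁴ yd × 0.9144 = 41513.8 m
Sum: 3363.52 + 1935.48 + 41513.8 = 46812.8 m
In km: 46812.8 / 1000 = 46.8128 km

46.8 km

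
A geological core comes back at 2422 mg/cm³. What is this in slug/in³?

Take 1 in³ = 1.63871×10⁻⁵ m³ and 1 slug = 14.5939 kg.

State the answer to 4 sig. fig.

0.002720 slug/in³

2422 mg/cm³ × 10⁻⁶ kg/mg ÷ 10⁻⁶ m³/cm³ = 2422 kg/m³
2422 kg/m³ ÷ 14.5939 kg/slug × 1.63871×10⁻⁵ m³/in³ = 0.0027196 slug/in³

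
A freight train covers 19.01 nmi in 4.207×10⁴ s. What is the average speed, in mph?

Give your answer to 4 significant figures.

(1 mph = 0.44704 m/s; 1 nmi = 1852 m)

1.872 mph

19.01 nmi × 1852 → 35206.5 m
v = d / t = 35206.5 m / 42070 s = 0.836855 m/s
0.836855 m/s ÷ (0.44704 m/s/mph) = 1.87199 mph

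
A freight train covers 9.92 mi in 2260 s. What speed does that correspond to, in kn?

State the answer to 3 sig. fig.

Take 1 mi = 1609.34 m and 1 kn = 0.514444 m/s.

9.92 mi × 1609.34 → 15964.7 m
v = d / t = 15964.7 m / 2260 s = 7.06403 m/s
7.06403 m/s ÷ (0.514444 m/s/kn) = 13.7314 kn

13.7 kn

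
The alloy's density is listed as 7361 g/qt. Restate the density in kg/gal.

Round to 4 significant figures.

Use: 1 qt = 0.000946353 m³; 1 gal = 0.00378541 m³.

7361 g/qt × 0.001 kg/g ÷ 0.000946353 m³/qt = 7778.28 kg/m³
7778.28 kg/m³ × 0.00378541 m³/gal = 29.444 kg/gal

29.44 kg/gal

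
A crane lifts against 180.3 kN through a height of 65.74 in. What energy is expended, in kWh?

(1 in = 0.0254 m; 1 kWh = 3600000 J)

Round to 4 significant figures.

180.3 kN × 1000 = 180300 N
65.74 in × 0.0254 = 1.6698 m
W = F × d = 180300 N × 1.6698 m = 301065 J
301065 J ÷ (3600000 J/kWh) = 0.0836292 kWh

0.08363 kWh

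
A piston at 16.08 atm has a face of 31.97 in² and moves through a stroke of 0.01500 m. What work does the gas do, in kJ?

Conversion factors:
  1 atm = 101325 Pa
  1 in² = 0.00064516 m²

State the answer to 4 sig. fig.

0.5041 kJ

16.08 atm → 1.62931×10⁶ Pa
31.97 in² → 0.0206258 m²
F = P × A = 1.62931×10⁶ × 0.0206258 = 33605.8 N
W = F × d = 33605.8 × 0.015 = 504.087 J
In kJ: 504.087 / 1000 = 0.504087 kJ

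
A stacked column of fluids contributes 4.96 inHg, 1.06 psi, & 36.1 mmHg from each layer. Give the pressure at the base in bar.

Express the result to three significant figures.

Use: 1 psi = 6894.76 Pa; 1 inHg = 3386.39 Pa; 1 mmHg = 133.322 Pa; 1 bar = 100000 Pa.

4.96 inHg × 3386.39 = 16796.5 Pa
1.06 psi × 6894.76 = 7308.45 Pa
36.1 mmHg × 133.322 = 4812.92 Pa
Sum: 16796.5 + 7308.45 + 4812.92 = 28917.9 Pa
In bar: 28917.9 / 100000 = 0.289179 bar

0.289 bar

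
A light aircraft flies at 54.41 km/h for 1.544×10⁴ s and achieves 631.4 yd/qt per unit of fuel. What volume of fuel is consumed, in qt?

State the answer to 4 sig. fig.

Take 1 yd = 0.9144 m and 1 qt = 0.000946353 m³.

54.41 km/h → 15.1139 m/s
d = v × t = 15.1139 × 15440 = 233359 m
631.4 yd/qt → 610081 m/m³
V = d / (distance per unit fuel) = 233359 / 610081 = 0.382505 m³
In qt: 0.382505 / 0.000946353 = 404.189 qt

404.2 qt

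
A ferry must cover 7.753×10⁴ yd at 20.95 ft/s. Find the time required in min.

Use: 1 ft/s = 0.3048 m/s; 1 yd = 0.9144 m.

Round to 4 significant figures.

7.753×10⁴ yd × 0.9144 = 70893.4 m
20.95 ft/s × 0.3048 = 6.38556 m/s
t = d / v = 70893.4 m / 6.38556 m/s = 11102.1 s
11102.1 s ÷ (60 s/min) = 185.035 min

185.0 min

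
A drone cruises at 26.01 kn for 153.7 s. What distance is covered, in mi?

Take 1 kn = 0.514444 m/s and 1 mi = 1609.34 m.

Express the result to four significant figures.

1.278 mi

26.01 kn × 0.514444 → 13.3807 m/s
d = v × t = 13.3807 m/s × 153.7 s = 2056.61 m
2056.61 m ÷ (1609.34 m/mi) = 1.27792 mi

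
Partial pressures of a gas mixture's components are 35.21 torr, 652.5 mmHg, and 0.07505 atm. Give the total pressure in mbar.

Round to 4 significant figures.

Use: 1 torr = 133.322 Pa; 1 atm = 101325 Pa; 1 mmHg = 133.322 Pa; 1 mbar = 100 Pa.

992.9 mbar

35.21 torr × 133.322 → 4694.27 Pa
652.5 mmHg × 133.322 → 86992.6 Pa
0.07505 atm × 101325 → 7604.44 Pa
Combined: 4694.27 + 86992.6 + 7604.44 = 99291.3 Pa
In mbar: 99291.3 / 100 = 992.913 mbar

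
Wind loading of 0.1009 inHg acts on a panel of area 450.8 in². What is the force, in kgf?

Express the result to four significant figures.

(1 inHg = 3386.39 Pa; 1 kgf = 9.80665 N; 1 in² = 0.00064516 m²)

0.1009 inHg × 3386.39 → 341.687 Pa
450.8 in² × 0.00064516 → 0.290838 m²
F = P × A = 341.687 Pa × 0.290838 m² = 99.3756 N
99.3756 N ÷ (9.80665 N/kgf) = 10.1335 kgf

10.13 kgf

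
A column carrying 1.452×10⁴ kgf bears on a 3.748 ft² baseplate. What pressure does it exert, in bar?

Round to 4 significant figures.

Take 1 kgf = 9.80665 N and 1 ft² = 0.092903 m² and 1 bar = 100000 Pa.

1.452×10⁴ kgf × 9.80665 = 142393 N
3.748 ft² × 0.092903 = 0.3482 m²
P = F / A = 142393 N / 0.3482 m² = 408940 Pa
408940 Pa ÷ (100000 Pa/bar) = 4.0894 bar

4.089 bar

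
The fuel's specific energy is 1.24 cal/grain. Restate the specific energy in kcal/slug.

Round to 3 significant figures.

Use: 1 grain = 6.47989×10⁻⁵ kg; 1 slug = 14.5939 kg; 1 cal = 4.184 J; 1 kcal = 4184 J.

279 kcal/slug

1.24 cal/grain × 4.184 J/cal ÷ 6.47989×10⁻⁵ kg/grain = 80065.6 J/kg
80065.6 J/kg ÷ 4184 J/kcal × 14.5939 kg/slug = 279.271 kcal/slug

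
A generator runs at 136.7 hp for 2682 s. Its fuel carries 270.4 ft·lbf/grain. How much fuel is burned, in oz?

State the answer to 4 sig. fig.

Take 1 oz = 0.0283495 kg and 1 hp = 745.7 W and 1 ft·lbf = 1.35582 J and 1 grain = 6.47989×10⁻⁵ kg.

136.7 hp → 101937 W
E = P × t = 101937 × 2682 = 2.73395×10⁸ J
270.4 ft·lbf/grain → 5.65772×10⁶ J/kg
m = E / e_s = 2.73395×10⁸ / 5.65772×10⁶ = 48.3225 kg
In oz: 48.3225 / 0.0283495 = 1704.53 oz

1705 oz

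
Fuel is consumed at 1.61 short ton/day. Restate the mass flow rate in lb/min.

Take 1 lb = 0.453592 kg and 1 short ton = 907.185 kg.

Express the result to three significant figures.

1.61 short ton/day × 907.185 kg/short ton ÷ 86400 s/day = 0.0169047 kg/s
0.0169047 kg/s ÷ 0.453592 kg/lb × 60 s/min = 2.23611 lb/min

2.24 lb/min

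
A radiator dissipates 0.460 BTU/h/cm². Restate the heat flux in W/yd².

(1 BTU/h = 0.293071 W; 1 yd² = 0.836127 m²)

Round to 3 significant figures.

0.460 BTU/h/cm² × 0.293071 W/BTU/h ÷ 0.0001 m²/cm² = 1348.13 W/m²
1348.13 W/m² × 0.836127 m²/yd² = 1127.21 W/yd²

1130 W/yd²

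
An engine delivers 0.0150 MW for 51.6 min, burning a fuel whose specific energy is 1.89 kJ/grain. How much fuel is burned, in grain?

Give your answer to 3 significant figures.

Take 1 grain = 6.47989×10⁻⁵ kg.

2.46×10⁴ grain

0.0150 MW → 15000 W
51.6 min → 3096 s
E = P × t = 15000 × 3096 = 4.644×10⁷ J
1.89 kJ/grain → 2.91672×10⁷ J/kg
m = E / e_s = 4.644×10⁷ / 2.91672×10⁷ = 1.5922 kg
In grain: 1.5922 / 6.47989×10⁻⁵ = 24571.4 grain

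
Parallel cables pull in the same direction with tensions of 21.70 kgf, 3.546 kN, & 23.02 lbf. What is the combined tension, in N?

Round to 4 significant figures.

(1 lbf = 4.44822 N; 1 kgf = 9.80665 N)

21.70 kgf × 9.80665 = 212.804 N
3.546 kN × 1000 = 3546 N
23.02 lbf × 4.44822 = 102.398 N
Total: 212.804 + 3546 + 102.398 = 3861.2 N

3861 N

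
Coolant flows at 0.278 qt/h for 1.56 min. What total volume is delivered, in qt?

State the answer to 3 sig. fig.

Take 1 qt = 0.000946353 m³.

0.278 qt/h → 7.30795×10⁻⁸ m³/s
1.56 min → 93.6 s
V = Q × t = 7.30795×10⁻⁸ × 93.6 = 6.84024×10⁻⁶ m³
In qt: 6.84024×10⁻⁶ / 0.000946353 = 0.007228 qt

0.00723 qt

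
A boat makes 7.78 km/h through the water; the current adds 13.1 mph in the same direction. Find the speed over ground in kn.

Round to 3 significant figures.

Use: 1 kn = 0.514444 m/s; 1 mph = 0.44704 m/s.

15.6 kn

7.78 km/h × (1/3.6) = 2.16111 m/s
13.1 mph × 0.44704 = 5.85622 m/s
Combined: 2.16111 + 5.85622 = 8.01733 m/s
In kn: 8.01733 / 0.514444 = 15.5845 kn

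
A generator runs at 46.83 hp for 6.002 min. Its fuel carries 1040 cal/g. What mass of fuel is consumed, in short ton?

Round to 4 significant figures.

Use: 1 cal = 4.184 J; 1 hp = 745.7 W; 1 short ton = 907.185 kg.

0.003186 short ton

46.83 hp → 34921.1 W
6.002 min → 360.12 s
E = P × t = 34921.1 × 360.12 = 1.25758×10⁷ J
1040 cal/g → 4.35136×10⁶ J/kg
m = E / e_s = 1.25758×10⁷ / 4.35136×10⁶ = 2.89008 kg
In short ton: 2.89008 / 907.185 = 0.00318577 short ton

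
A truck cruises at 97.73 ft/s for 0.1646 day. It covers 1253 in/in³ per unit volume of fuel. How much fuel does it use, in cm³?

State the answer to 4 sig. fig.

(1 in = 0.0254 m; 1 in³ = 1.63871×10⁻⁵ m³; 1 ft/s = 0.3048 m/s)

97.73 ft/s → 29.7881 m/s
0.1646 day → 14221.4 s
d = v × t = 29.7881 × 14221.4 = 423628 m
1253 in/in³ → 1.94215×10⁶ m/m³
V = d / (distance per unit fuel) = 423628 / 1.94215×10⁶ = 0.218123 m³
In cm³: 0.218123 / 10⁻⁶ = 218123 cm³

2.181×10⁵ cm³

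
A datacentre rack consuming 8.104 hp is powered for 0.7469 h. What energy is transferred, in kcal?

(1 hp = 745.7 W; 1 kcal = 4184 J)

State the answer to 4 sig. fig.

8.104 hp × 745.7 → 6043.15 W
0.7469 h × 3600 → 2688.84 s
E = P × t = 6043.15 W × 2688.84 s = 1.62491×10⁷ J
1.62491×10⁷ J ÷ (4184 J/kcal) = 3883.63 kcal

3884 kcal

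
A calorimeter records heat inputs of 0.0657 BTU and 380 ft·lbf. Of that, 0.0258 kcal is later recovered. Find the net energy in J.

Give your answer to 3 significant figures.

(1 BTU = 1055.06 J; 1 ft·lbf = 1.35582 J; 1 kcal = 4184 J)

477 J

0.0657 BTU × 1055.06 → 69.3174 J
380 ft·lbf × 1.35582 → 515.212 J
0.0258 kcal × 4184 → 107.947 J
Sum: 69.3174 + 515.212 − 107.947 = 476.582 J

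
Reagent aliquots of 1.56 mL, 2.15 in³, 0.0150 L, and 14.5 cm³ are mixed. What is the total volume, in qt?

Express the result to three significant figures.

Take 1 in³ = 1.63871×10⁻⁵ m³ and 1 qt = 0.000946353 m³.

0.0701 qt

1.56 mL × 10⁻⁶ = 1.56×10⁻⁶ m³
2.15 in³ × 1.63871×10⁻⁵ = 3.52323×10⁻⁵ m³
0.0150 L × 0.001 = 1.5×10⁻⁵ m³
14.5 cm³ × 10⁻⁶ = 1.45×10⁻⁵ m³
Combined: 1.56×10⁻⁶ + 3.52323×10⁻⁵ + 1.5×10⁻⁵ + 1.45×10⁻⁵ = 6.62923×10⁻⁵ m³
In qt: 6.62923×10⁻⁵ / 0.000946353 = 0.0700503 qt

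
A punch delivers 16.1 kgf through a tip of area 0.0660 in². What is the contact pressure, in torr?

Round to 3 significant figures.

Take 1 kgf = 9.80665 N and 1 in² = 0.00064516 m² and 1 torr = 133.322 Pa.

16.1 kgf × 9.80665 → 157.887 N
0.0660 in² × 0.00064516 → 4.25806×10⁻⁵ m²
P = F / A = 157.887 N / 4.25806×10⁻⁵ m² = 3.70796×10⁶ Pa
3.70796×10⁶ Pa ÷ (133.322 Pa/torr) = 27812.1 torr

2.78×10⁴ torr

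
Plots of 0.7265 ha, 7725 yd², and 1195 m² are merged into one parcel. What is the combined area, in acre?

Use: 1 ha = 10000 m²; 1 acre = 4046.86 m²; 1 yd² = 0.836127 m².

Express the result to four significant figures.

0.7265 ha × 10000 = 7265 m²
7725 yd² × 0.836127 = 6459.08 m²
1195 m² (already m²)
Total: 7265 + 6459.08 + 1195 = 14919.1 m²
In acre: 14919.1 / 4046.86 = 3.68659 acre

3.687 acre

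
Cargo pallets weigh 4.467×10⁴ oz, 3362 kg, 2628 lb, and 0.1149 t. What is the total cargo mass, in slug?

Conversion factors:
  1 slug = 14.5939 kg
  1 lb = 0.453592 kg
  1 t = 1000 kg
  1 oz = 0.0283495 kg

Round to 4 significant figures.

406.7 slug

4.467×10⁴ oz × 0.0283495 = 1266.37 kg
3362 kg (already kg)
2628 lb × 0.453592 = 1192.04 kg
0.1149 t × 1000 = 114.9 kg
Total: 1266.37 + 3362 + 1192.04 + 114.9 = 5935.31 kg
In slug: 5935.31 / 14.5939 = 406.698 slug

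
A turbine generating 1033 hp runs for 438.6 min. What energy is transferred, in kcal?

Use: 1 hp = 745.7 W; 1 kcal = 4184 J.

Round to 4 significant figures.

1033 hp × 745.7 → 770308 W
438.6 min × 60 → 26316 s
E = P × t = 770308 W × 26316 s = 2.02714×10¹⁰ J
2.02714×10¹⁰ J ÷ (4184 J/kcal) = 4.84498×10⁶ kcal

4.845×10⁶ kcal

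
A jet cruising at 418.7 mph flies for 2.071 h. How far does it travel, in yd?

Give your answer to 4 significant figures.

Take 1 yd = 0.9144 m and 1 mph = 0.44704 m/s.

418.7 mph × 0.44704 = 187.176 m/s
2.071 h × 3600 = 7455.6 s
d = v × t = 187.176 m/s × 7455.6 s = 1.39551×10⁶ m
1.39551×10⁶ m ÷ (0.9144 m/yd) = 1.52615×10⁶ yd

1.526×10⁶ yd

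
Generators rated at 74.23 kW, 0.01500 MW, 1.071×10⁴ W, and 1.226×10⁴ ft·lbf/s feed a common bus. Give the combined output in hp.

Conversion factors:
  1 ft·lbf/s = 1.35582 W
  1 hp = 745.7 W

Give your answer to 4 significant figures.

156.3 hp

74.23 kW × 1000 → 74230 W
0.01500 MW × 1000000 → 15000 W
1.071×10⁴ W (already W)
1.226×10⁴ ft·lbf/s × 1.35582 → 16622.4 W
Total: 74230 + 15000 + 10710 + 16622.4 = 116562 W
In hp: 116562 / 745.7 = 156.312 hp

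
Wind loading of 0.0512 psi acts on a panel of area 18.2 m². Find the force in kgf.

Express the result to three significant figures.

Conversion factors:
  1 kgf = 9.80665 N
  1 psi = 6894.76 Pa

0.0512 psi × 6894.76 → 353.012 Pa
F = P × A = 353.012 Pa × 18.2 m² = 6424.82 N
6424.82 N ÷ (9.80665 N/kgf) = 655.149 kgf

655 kgf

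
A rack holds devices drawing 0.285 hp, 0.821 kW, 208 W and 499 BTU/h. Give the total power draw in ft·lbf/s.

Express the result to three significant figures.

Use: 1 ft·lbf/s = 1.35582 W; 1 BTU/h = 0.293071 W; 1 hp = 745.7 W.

1020 ft·lbf/s

0.285 hp × 745.7 = 212.524 W
0.821 kW × 1000 = 821 W
208 W (already W)
499 BTU/h × 0.293071 = 146.242 W
Sum: 212.524 + 821 + 208 + 146.242 = 1387.77 W
In ft·lbf/s: 1387.77 / 1.35582 = 1023.57 ft·lbf/s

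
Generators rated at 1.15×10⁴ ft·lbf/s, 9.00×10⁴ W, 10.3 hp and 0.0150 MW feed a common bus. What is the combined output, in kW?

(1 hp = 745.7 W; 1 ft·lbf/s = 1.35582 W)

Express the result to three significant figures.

1.15×10⁴ ft·lbf/s × 1.35582 = 15591.9 W
9.00×10⁴ W (already W)
10.3 hp × 745.7 = 7680.71 W
0.0150 MW × 1000000 = 15000 W
Sum: 15591.9 + 90000 + 7680.71 + 15000 = 128273 W
In kW: 128273 / 1000 = 128.273 kW

128 kW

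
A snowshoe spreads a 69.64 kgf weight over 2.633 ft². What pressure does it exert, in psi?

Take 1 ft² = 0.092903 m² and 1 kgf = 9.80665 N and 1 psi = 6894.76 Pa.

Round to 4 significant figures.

69.64 kgf × 9.80665 → 682.935 N
2.633 ft² × 0.092903 → 0.244614 m²
P = F / A = 682.935 N / 0.244614 m² = 2791.89 Pa
2791.89 Pa ÷ (6894.76 Pa/psi) = 0.404929 psi

0.4049 psi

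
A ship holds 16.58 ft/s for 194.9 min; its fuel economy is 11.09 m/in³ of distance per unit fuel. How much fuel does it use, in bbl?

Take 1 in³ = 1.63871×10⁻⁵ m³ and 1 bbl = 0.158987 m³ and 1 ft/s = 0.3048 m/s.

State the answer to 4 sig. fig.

0.5493 bbl

16.58 ft/s → 5.05358 m/s
194.9 min → 11694 s
d = v × t = 5.05358 × 11694 = 59096.6 m
11.09 m/in³ → 676752 m/m³
V = d / (distance per unit fuel) = 59096.6 / 676752 = 0.0873239 m³
In bbl: 0.0873239 / 0.158987 = 0.549252 bbl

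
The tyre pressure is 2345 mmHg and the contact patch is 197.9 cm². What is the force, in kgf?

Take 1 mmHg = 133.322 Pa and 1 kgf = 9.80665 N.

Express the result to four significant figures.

2345 mmHg × 133.322 → 312640 Pa
197.9 cm² × 0.0001 → 0.01979 m²
F = P × A = 312640 Pa × 0.01979 m² = 6187.15 N
6187.15 N ÷ (9.80665 N/kgf) = 630.914 kgf

630.9 kgf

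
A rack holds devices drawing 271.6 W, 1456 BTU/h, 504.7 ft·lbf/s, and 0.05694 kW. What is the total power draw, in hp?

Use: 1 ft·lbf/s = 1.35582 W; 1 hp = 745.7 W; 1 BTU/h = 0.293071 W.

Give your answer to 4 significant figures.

1.930 hp

271.6 W (already W)
1456 BTU/h × 0.293071 = 426.711 W
504.7 ft·lbf/s × 1.35582 = 684.282 W
0.05694 kW × 1000 = 56.94 W
Sum: 271.6 + 426.711 + 684.282 + 56.94 = 1439.53 W
In hp: 1439.53 / 745.7 = 1.93044 hp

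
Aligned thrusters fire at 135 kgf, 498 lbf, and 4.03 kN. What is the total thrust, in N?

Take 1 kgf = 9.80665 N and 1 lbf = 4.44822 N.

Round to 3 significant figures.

135 kgf × 9.80665 → 1323.9 N
498 lbf × 4.44822 → 2215.21 N
4.03 kN × 1000 → 4030 N
Total: 1323.9 + 2215.21 + 4030 = 7569.11 N

7570 N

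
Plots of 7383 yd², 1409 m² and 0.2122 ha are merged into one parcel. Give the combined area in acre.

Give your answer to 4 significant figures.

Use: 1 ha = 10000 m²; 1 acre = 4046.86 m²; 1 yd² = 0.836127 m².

2.398 acre

7383 yd² × 0.836127 → 6173.13 m²
1409 m² (already m²)
0.2122 ha × 10000 → 2122 m²
Combined: 6173.13 + 1409 + 2122 = 9704.13 m²
In acre: 9704.13 / 4046.86 = 2.39794 acre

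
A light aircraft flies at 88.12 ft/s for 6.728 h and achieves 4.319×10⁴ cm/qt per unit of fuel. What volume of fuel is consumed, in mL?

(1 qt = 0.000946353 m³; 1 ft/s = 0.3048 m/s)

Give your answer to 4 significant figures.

88.12 ft/s → 26.859 m/s
6.728 h → 24220.8 s
d = v × t = 26.859 × 24220.8 = 650546 m
4.319×10⁴ cm/qt → 456384 m/m³
V = d / (distance per unit fuel) = 650546 / 456384 = 1.42544 m³
In mL: 1.42544 / 10⁻⁶ = 1.42544×10⁶ mL

1.425×10⁶ mL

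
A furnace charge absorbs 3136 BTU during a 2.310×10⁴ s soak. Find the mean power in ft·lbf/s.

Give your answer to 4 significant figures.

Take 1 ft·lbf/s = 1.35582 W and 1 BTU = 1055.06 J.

3136 BTU × 1055.06 → 3.30867×10⁶ J
P = E / t = 3.30867×10⁶ J / 23100 s = 143.232 W
143.232 W ÷ (1.35582 W/ft·lbf/s) = 105.642 ft·lbf/s

105.6 ft·lbf/s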